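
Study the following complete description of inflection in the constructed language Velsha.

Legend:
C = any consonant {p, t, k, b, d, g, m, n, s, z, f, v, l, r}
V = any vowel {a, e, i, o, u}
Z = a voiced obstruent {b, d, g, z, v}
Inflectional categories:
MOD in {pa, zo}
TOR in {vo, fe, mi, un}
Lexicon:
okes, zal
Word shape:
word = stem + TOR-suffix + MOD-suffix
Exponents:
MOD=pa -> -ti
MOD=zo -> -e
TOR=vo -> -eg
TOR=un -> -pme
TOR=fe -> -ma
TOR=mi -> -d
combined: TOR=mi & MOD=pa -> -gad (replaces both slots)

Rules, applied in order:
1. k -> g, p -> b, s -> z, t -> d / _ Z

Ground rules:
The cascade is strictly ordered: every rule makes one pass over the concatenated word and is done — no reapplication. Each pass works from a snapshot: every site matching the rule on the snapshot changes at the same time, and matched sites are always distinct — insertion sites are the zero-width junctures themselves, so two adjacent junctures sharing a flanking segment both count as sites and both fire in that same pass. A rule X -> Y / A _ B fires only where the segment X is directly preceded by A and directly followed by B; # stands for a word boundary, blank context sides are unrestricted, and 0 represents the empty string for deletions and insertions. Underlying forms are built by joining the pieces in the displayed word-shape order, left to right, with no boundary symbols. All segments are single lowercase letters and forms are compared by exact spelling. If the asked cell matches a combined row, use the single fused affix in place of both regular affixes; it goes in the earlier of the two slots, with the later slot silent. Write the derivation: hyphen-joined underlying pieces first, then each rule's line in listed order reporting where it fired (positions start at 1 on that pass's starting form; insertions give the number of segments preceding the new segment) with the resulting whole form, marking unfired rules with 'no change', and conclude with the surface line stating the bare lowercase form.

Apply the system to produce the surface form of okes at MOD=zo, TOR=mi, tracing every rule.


underlying: okes-d-e
1. k -> g, p -> b, s -> z, t -> d / _ Z: fires at position(s) 4: okezde
surface: okezde


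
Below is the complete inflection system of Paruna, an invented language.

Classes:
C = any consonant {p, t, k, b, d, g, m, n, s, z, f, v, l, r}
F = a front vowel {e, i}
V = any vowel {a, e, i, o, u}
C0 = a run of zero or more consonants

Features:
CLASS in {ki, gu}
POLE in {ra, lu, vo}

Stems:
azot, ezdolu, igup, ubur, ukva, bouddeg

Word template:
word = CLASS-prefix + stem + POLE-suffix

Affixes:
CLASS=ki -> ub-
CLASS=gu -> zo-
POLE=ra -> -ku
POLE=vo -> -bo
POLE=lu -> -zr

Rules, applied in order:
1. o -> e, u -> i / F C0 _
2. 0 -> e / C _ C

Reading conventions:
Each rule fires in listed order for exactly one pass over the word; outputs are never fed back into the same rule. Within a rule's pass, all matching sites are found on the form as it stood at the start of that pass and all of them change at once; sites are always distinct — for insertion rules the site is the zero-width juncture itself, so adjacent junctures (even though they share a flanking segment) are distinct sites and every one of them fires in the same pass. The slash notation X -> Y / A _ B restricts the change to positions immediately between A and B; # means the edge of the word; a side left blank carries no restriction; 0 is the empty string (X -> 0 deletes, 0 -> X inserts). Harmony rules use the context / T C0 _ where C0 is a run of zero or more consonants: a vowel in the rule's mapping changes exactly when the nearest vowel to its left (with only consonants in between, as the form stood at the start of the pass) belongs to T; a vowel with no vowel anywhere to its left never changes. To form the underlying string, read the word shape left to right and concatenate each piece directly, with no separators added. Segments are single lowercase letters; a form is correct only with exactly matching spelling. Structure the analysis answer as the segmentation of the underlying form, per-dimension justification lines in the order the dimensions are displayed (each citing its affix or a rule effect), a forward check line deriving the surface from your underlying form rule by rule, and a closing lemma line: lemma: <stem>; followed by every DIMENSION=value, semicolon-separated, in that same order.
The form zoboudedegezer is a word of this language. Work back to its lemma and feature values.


underlying: zo-bouddeg-zr
CLASS=gu - signalled by the affix zo-
POLE=lu - signalled by the affix -zr
check: zobouddegzr -> zobouddegzr -> zoboudedegezer
lemma: bouddeg; CLASS=gu; POLE=lu


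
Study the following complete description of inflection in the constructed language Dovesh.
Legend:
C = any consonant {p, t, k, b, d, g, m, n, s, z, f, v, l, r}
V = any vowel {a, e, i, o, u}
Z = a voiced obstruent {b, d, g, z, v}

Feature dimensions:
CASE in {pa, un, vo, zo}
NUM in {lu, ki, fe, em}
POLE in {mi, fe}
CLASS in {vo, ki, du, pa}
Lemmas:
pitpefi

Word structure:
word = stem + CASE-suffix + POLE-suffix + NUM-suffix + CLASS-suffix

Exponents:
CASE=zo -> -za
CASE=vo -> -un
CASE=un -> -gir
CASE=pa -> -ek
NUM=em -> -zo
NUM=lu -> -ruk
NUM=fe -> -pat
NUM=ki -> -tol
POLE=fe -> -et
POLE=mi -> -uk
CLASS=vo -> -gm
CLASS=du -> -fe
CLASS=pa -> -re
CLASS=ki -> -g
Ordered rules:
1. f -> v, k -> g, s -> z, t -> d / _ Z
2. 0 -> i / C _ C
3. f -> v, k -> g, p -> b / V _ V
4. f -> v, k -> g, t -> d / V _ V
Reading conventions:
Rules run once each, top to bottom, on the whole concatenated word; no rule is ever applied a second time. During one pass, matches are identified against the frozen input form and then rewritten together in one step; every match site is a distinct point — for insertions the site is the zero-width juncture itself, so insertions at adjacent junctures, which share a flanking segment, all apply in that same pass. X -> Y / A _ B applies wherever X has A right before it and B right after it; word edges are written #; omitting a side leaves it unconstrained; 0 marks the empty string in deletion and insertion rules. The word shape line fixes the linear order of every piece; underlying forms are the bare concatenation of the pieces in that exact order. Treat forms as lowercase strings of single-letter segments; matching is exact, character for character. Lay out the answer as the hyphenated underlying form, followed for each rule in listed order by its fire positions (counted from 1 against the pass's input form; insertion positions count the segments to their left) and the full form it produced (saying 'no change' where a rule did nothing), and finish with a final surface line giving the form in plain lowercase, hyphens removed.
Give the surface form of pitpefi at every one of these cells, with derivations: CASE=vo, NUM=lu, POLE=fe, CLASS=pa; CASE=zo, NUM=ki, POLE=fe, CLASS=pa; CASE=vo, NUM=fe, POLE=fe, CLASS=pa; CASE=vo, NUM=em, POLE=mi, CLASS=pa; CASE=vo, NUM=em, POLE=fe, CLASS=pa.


cell CASE=vo, NUM=lu, POLE=fe, CLASS=pa:
underlying: pitpefi-un-et-ruk-re
1. f -> v, k -> g, s -> z, t -> d / _ Z: no change
2. 0 -> i / C _ C: inserts after position(s) 3, 11, 14: pitipefiunetirukire
3. f -> v, k -> g, p -> b / V _ V: fires at position(s) 5, 7, 16: pitibeviunetirugire
4. f -> v, k -> g, t -> d / V _ V: fires at position(s) 3, 12: pidibeviunedirugire
surface: pidibeviunedirugire

cell CASE=zo, NUM=ki, POLE=fe, CLASS=pa:
underlying: pitpefi-za-et-tol-re
1. f -> v, k -> g, s -> z, t -> d / _ Z: no change
2. 0 -> i / C _ C: inserts after position(s) 3, 11, 14: pitipefizaetitolire
3. f -> v, k -> g, p -> b / V _ V: fires at position(s) 5, 7: pitibevizaetitolire
4. f -> v, k -> g, t -> d / V _ V: fires at position(s) 3, 12, 14: pidibevizaedidolire
surface: pidibevizaedidolire

cell CASE=vo, NUM=fe, POLE=fe, CLASS=pa:
underlying: pitpefi-un-et-pat-re
1. f -> v, k -> g, s -> z, t -> d / _ Z: no change
2. 0 -> i / C _ C: inserts after position(s) 3, 11, 14: pitipefiunetipatire
3. f -> v, k -> g, p -> b / V _ V: fires at position(s) 5, 7, 14: pitibeviunetibatire
4. f -> v, k -> g, t -> d / V _ V: fires at position(s) 3, 12, 16: pidibeviunedibadire
surface: pidibeviunedibadire

cell CASE=vo, NUM=em, POLE=mi, CLASS=pa:
underlying: pitpefi-un-uk-zo-re
1. f -> v, k -> g, s -> z, t -> d / _ Z: fires at position(s) 11: pitpefiunugzore
2. 0 -> i / C _ C: inserts after position(s) 3, 11: pitipefiunugizore
3. f -> v, k -> g, p -> b / V _ V: fires at position(s) 5, 7: pitibeviunugizore
4. f -> v, k -> g, t -> d / V _ V: fires at position(s) 3: pidibeviunugizore
surface: pidibeviunugizore

cell CASE=vo, NUM=em, POLE=fe, CLASS=pa:
underlying: pitpefi-un-et-zo-re
1. f -> v, k -> g, s -> z, t -> d / _ Z: fires at position(s) 11: pitpefiunedzore
2. 0 -> i / C _ C: inserts after position(s) 3, 11: pitipefiunedizore
3. f -> v, k -> g, p -> b / V _ V: fires at position(s) 5, 7: pitibeviunedizore
4. f -> v, k -> g, t -> d / V _ V: fires at position(s) 3: pidibeviunedizore
surface: pidibeviunedizore


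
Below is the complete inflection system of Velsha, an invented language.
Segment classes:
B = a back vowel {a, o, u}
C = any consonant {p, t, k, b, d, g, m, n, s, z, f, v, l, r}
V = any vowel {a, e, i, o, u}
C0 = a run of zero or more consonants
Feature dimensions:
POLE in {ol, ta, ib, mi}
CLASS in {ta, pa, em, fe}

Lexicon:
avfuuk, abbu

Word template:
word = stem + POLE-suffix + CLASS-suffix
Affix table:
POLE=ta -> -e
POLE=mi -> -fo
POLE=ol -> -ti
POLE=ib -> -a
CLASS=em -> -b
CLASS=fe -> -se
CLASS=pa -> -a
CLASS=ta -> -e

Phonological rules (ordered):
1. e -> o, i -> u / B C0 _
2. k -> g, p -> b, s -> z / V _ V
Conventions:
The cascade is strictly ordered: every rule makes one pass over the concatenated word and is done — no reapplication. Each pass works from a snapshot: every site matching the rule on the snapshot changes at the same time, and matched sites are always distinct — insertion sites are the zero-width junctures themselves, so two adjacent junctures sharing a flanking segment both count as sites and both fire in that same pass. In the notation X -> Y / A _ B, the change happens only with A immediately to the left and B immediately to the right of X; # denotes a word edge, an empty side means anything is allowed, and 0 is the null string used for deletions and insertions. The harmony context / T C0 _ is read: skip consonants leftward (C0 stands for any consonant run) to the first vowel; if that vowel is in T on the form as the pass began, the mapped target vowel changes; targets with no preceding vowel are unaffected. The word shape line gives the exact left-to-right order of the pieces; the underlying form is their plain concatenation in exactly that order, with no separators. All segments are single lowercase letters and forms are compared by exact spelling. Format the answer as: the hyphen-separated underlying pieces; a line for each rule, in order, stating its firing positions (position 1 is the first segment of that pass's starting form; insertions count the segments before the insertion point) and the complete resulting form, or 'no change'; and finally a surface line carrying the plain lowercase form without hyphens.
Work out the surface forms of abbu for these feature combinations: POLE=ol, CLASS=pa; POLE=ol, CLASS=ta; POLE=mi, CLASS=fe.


cell POLE=ol, CLASS=pa:
underlying: abbu-ti-a
1. e -> o, i -> u / B C0 _: fires at position(s) 6: abbutua
2. k -> g, p -> b, s -> z / V _ V: no change
surface: abbutua

cell POLE=ol, CLASS=ta:
underlying: abbu-ti-e
1. e -> o, i -> u / B C0 _: fires at position(s) 6: abbutue
2. k -> g, p -> b, s -> z / V _ V: no change
surface: abbutue

cell POLE=mi, CLASS=fe:
underlying: abbu-fo-se
1. e -> o, i -> u / B C0 _: fires at position(s) 8: abbufoso
2. k -> g, p -> b, s -> z / V _ V: fires at position(s) 7: abbufozo
surface: abbufozo


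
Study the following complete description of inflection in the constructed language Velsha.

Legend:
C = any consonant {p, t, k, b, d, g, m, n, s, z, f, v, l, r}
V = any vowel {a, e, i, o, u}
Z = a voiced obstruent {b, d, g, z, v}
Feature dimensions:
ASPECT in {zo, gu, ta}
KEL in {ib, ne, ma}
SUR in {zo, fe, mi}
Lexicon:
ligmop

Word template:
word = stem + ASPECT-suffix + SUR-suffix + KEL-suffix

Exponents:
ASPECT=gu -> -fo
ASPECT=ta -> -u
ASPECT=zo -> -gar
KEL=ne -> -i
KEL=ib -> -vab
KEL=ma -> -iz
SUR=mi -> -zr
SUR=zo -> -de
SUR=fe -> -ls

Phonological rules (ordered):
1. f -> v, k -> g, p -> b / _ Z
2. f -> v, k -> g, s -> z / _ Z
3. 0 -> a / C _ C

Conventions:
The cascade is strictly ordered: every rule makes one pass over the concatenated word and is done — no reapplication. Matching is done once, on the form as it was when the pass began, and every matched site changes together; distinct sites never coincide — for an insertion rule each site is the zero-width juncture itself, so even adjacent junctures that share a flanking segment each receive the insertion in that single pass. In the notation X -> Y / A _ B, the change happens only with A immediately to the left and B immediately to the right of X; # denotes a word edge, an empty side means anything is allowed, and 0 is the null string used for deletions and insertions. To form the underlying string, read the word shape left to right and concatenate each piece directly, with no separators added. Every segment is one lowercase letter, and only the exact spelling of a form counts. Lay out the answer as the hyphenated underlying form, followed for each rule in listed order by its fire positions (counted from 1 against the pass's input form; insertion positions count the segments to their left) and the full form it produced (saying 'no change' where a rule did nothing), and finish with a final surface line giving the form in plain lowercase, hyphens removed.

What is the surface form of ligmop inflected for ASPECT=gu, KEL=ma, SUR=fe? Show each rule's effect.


underlying: ligmop-fo-ls-iz
1. f -> v, k -> g, p -> b / _ Z: no change
2. f -> v, k -> g, s -> z / _ Z: no change
3. 0 -> a / C _ C: inserts after position(s) 3, 6, 9: ligamopafolasiz
surface: ligamopafolasiz


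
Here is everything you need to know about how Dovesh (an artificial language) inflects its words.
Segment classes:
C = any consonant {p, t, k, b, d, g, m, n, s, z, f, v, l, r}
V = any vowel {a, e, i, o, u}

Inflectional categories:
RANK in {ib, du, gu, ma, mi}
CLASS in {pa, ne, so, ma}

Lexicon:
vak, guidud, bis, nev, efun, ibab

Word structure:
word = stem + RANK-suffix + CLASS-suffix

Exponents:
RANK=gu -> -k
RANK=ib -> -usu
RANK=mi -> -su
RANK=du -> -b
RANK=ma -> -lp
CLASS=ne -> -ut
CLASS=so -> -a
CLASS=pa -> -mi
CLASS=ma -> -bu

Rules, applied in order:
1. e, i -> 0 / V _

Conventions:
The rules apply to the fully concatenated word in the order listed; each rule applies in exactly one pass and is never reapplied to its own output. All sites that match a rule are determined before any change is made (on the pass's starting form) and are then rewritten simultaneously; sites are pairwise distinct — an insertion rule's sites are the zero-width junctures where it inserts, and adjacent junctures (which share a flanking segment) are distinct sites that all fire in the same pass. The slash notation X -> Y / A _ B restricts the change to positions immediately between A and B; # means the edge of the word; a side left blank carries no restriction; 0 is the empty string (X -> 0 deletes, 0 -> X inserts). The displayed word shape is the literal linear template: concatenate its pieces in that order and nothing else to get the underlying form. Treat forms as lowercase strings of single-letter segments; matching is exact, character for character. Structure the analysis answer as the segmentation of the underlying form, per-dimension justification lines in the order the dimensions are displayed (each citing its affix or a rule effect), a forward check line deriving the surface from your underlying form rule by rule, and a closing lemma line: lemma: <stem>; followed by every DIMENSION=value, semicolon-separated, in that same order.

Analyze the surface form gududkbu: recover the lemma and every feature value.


underlying: guidud-k-bu
RANK=gu - signalled by the affix -k
CLASS=ma - signalled by the affix -bu
check: guidudkbu -> gududkbu
lemma: guidud; RANK=gu; CLASS=ma


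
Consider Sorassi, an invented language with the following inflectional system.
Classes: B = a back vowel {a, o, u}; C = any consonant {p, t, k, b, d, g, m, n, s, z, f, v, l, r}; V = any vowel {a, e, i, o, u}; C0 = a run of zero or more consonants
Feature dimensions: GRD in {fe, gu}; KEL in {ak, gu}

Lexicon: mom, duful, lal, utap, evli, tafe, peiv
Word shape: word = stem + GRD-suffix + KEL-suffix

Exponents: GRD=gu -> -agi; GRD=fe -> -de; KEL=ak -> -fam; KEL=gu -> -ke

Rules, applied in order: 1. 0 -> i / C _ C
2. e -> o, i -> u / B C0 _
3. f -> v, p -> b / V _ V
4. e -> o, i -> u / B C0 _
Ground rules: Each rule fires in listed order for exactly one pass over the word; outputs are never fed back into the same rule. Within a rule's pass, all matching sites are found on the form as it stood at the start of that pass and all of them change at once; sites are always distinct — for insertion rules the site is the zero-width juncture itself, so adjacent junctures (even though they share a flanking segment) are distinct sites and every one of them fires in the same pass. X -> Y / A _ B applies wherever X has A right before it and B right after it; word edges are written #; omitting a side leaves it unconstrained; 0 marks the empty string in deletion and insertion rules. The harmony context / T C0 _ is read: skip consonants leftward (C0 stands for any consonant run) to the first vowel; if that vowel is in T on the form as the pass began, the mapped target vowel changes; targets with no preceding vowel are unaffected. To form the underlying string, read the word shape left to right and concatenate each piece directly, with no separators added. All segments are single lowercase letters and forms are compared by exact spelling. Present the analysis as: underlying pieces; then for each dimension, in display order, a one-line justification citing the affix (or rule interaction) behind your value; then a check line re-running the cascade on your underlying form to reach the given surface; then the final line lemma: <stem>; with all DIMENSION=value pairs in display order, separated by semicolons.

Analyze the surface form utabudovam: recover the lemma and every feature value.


underlying: utap-de-fam
GRD=fe - signalled by the affix -de
KEL=ak - signalled by the affix -fam
check: utapdefam -> utapidefam -> utapudefam -> utabudevam -> utabudovam
lemma: utap; GRD=fe; KEL=ak


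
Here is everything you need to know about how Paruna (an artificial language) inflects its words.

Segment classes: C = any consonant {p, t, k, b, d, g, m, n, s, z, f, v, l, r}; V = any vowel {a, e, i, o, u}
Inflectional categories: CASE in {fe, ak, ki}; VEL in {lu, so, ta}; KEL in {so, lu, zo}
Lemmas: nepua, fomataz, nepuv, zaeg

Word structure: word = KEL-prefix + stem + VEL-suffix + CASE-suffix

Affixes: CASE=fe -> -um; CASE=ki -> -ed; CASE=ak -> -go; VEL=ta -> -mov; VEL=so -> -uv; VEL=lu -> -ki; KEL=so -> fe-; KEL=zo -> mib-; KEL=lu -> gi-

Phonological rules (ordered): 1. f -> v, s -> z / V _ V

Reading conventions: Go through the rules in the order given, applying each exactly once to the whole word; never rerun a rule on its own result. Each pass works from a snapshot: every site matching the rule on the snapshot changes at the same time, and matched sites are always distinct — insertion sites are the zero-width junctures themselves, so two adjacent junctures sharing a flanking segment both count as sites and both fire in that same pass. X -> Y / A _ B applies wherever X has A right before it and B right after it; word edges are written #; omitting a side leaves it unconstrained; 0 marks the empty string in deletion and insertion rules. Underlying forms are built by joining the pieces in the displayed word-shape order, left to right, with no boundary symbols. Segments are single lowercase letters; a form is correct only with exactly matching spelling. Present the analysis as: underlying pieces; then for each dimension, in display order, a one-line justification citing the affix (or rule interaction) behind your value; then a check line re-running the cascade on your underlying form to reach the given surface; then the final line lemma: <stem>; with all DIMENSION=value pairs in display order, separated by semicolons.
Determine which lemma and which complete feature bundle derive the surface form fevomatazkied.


underlying: fe-fomataz-ki-ed
CASE=ki - signalled by the affix -ed
VEL=lu - signalled by the affix -ki
KEL=so - signalled by the affix fe-
check: fefomatazkied -> fevomatazkied
lemma: fomataz; CASE=ki; VEL=lu; KEL=so


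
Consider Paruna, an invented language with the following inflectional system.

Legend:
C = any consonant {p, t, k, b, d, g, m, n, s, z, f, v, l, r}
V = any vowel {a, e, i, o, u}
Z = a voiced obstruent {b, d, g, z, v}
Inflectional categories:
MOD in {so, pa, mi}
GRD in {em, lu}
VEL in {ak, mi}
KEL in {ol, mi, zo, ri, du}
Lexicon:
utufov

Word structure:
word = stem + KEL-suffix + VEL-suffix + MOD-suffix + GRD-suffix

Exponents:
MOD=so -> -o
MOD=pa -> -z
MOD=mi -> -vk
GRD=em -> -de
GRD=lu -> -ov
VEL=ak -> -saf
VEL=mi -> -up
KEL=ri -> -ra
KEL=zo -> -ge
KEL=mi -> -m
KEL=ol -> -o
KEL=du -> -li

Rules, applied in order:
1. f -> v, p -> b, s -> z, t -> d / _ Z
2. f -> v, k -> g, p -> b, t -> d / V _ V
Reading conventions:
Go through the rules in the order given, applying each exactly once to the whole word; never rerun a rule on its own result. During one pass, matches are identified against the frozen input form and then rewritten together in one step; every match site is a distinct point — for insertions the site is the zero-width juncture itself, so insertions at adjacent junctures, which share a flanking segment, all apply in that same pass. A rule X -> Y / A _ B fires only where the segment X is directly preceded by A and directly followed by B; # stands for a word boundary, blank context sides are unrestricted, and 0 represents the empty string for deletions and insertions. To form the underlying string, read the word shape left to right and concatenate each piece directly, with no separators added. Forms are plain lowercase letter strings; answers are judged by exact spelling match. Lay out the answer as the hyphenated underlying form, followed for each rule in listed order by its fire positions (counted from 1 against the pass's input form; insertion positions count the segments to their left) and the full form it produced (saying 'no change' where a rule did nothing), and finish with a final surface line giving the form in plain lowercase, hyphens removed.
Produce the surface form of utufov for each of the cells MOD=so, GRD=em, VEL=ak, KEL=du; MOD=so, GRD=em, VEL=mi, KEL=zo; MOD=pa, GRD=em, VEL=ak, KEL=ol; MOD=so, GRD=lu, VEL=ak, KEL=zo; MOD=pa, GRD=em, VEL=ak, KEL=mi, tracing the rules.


cell MOD=so, GRD=em, VEL=ak, KEL=du:
underlying: utufov-li-saf-o-de
1. f -> v, p -> b, s -> z, t -> d / _ Z: no change
2. f -> v, k -> g, p -> b, t -> d / V _ V: fires at position(s) 2, 4, 11: uduvovlisavode
surface: uduvovlisavode

cell MOD=so, GRD=em, VEL=mi, KEL=zo:
underlying: utufov-ge-up-o-de
1. f -> v, p -> b, s -> z, t -> d / _ Z: no change
2. f -> v, k -> g, p -> b, t -> d / V _ V: fires at position(s) 2, 4, 10: uduvovgeubode
surface: uduvovgeubode

cell MOD=pa, GRD=em, VEL=ak, KEL=ol:
underlying: utufov-o-saf-z-de
1. f -> v, p -> b, s -> z, t -> d / _ Z: fires at position(s) 10: utufovosavzde
2. f -> v, k -> g, p -> b, t -> d / V _ V: fires at position(s) 2, 4: uduvovosavzde
surface: uduvovosavzde

cell MOD=so, GRD=lu, VEL=ak, KEL=zo:
underlying: utufov-ge-saf-o-ov
1. f -> v, p -> b, s -> z, t -> d / _ Z: no change
2. f -> v, k -> g, p -> b, t -> d / V _ V: fires at position(s) 2, 4, 11: uduvovgesavoov
surface: uduvovgesavoov

cell MOD=pa, GRD=em, VEL=ak, KEL=mi:
underlying: utufov-m-saf-z-de
1. f -> v, p -> b, s -> z, t -> d / _ Z: fires at position(s) 10: utufovmsavzde
2. f -> v, k -> g, p -> b, t -> d / V _ V: fires at position(s) 2, 4: uduvovmsavzde
surface: uduvovmsavzde


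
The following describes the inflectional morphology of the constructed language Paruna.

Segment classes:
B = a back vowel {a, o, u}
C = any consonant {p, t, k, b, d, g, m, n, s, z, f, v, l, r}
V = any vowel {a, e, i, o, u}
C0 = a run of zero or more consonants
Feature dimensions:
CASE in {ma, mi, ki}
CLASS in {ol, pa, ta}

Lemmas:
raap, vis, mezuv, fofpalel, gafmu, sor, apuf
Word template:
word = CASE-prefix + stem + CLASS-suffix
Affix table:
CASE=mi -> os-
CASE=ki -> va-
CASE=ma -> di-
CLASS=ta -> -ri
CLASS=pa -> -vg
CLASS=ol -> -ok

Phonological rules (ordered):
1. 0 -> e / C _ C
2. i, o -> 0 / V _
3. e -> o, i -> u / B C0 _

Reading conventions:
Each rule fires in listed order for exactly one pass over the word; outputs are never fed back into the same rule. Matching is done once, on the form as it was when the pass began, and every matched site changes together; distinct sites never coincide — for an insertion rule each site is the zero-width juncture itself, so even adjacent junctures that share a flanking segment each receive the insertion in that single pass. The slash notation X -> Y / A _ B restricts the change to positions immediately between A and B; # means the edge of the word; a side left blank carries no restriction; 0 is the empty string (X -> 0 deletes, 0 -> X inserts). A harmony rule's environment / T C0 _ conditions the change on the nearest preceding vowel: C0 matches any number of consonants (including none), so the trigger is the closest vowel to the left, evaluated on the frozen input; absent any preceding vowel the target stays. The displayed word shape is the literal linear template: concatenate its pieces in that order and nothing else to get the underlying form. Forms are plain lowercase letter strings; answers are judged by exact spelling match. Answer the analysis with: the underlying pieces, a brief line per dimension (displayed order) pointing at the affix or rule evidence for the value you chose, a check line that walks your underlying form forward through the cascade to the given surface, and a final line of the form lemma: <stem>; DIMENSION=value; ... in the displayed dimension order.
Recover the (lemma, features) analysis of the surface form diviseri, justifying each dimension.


underlying: di-vis-ri
CASE=ma - signalled by the affix di-
CLASS=ta - signalled by the affix -ri
check: divisri -> diviseri -> diviseri -> diviseri
lemma: vis; CASE=ma; CLASS=ta


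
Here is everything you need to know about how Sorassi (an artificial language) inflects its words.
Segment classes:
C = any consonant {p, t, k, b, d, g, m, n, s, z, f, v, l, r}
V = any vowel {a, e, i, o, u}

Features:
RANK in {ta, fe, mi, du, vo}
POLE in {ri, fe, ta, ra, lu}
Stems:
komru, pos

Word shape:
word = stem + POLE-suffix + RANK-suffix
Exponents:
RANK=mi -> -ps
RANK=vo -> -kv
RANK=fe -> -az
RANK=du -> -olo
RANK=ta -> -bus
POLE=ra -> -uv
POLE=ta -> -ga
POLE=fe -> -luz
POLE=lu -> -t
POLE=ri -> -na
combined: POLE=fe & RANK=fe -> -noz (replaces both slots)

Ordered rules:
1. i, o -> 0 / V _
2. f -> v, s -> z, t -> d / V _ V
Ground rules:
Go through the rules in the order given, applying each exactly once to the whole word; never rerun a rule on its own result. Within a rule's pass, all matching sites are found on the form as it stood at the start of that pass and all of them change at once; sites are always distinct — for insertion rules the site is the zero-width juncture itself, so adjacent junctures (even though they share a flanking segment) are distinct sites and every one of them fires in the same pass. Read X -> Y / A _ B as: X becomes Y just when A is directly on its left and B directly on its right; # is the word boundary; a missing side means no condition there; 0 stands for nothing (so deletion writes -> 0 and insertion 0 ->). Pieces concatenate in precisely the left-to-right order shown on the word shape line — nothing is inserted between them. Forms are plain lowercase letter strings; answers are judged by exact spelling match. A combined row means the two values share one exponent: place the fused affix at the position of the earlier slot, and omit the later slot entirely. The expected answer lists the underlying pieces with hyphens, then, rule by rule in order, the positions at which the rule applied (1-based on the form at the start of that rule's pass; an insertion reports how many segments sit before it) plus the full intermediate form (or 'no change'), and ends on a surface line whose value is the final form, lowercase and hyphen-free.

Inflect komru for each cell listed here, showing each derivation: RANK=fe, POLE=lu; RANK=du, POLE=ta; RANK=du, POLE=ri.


cell RANK=fe, POLE=lu:
underlying: komru-t-az
1. i, o -> 0 / V _: no change
2. f -> v, s -> z, t -> d / V _ V: fires at position(s) 6: komrudaz
surface: komrudaz

cell RANK=du, POLE=ta:
underlying: komru-ga-olo
1. i, o -> 0 / V _: fires at position(s) 8: komrugalo
2. f -> v, s -> z, t -> d / V _ V: no change
surface: komrugalo

cell RANK=du, POLE=ri:
underlying: komru-na-olo
1. i, o -> 0 / V _: fires at position(s) 8: komrunalo
2. f -> v, s -> z, t -> d / V _ V: no change
surface: komrunalo


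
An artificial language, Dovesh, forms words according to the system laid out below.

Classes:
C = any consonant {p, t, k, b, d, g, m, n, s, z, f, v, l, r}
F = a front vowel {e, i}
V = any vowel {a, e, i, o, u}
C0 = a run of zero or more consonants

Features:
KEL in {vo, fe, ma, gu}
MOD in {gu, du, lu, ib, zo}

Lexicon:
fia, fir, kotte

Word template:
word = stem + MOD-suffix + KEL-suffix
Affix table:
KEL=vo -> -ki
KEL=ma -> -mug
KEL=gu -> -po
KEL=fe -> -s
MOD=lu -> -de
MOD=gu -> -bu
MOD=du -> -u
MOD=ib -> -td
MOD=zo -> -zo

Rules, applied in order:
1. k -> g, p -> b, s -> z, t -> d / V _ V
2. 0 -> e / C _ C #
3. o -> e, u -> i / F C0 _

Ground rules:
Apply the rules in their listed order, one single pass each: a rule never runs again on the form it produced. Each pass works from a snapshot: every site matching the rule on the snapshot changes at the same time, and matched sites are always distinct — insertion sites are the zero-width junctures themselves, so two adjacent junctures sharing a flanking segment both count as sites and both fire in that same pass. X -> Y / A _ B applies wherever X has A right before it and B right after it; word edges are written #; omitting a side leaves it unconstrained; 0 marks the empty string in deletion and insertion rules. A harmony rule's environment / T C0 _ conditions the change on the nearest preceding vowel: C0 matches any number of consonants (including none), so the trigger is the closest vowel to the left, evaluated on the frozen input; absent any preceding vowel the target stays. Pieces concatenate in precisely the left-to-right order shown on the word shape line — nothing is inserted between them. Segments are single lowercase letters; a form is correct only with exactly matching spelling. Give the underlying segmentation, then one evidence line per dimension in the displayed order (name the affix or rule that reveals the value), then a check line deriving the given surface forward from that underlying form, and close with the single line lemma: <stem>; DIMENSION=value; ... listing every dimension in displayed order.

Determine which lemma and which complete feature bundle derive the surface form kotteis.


underlying: kotte-u-s
KEL=fe - signalled by the affix -s
MOD=du - signalled by the affix -u
check: kotteus -> kotteus -> kotteus -> kotteis
lemma: kotte; KEL=fe; MOD=du


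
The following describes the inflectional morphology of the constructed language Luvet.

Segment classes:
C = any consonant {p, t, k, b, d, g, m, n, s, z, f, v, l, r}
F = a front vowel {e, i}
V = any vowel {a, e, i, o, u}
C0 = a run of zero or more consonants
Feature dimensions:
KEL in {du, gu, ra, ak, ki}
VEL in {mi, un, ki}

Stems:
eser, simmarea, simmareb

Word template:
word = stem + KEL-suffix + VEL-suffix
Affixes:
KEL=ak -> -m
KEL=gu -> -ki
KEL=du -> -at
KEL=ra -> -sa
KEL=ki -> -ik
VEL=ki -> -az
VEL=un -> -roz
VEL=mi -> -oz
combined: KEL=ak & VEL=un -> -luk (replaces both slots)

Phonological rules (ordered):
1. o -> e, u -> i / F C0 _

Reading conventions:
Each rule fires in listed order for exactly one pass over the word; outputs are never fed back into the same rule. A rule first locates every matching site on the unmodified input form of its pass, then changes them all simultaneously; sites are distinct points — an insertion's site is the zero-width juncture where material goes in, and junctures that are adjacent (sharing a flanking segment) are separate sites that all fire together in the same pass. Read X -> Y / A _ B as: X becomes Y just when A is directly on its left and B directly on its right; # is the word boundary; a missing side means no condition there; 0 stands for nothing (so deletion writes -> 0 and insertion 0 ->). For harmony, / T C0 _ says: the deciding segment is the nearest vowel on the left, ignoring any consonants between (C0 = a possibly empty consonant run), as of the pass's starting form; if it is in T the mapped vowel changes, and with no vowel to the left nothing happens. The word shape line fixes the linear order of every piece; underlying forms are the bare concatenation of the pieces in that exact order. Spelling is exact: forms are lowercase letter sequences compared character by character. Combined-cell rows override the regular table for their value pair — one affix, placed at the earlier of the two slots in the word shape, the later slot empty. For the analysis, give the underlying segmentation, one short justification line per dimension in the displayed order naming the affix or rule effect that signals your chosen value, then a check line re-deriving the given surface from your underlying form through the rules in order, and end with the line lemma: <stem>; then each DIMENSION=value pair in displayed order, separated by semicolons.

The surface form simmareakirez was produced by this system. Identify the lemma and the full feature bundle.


underlying: simmarea-ki-roz
KEL=gu - signalled by the affix -ki
VEL=un - signalled by the affix -roz
check: simmareakiroz -> simmareakirez
lemma: simmarea; KEL=gu; VEL=un


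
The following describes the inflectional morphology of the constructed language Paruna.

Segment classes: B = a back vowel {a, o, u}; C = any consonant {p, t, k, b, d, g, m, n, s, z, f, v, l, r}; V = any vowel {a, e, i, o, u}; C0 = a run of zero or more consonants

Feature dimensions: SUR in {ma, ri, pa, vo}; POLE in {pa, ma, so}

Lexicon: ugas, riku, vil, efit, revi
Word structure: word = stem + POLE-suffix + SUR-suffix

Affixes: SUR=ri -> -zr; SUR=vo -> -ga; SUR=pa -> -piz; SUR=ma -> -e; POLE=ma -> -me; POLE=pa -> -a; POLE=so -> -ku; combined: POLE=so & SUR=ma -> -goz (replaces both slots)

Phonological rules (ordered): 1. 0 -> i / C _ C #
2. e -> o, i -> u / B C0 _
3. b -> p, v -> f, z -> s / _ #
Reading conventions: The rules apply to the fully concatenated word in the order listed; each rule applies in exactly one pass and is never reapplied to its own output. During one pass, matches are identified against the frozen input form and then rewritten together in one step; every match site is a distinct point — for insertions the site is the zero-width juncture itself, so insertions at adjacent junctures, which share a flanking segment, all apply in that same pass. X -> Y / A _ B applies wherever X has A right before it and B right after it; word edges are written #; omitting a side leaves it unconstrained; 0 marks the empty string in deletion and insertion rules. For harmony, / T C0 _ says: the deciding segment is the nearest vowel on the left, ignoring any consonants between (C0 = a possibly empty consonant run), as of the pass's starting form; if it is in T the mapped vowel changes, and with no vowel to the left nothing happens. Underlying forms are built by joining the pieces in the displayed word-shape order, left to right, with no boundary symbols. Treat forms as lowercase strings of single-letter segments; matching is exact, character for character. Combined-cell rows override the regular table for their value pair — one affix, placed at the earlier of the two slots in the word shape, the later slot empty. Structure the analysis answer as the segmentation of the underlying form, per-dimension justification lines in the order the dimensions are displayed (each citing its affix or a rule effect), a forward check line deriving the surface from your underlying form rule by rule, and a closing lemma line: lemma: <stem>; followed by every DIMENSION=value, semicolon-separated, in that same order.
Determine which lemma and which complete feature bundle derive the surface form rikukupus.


underlying: riku-ku-piz
SUR=pa - signalled by the affix -piz
POLE=so - signalled by the affix -ku
check: rikukupiz -> rikukupiz -> rikukupuz -> rikukupus
lemma: riku; SUR=pa; POLE=so


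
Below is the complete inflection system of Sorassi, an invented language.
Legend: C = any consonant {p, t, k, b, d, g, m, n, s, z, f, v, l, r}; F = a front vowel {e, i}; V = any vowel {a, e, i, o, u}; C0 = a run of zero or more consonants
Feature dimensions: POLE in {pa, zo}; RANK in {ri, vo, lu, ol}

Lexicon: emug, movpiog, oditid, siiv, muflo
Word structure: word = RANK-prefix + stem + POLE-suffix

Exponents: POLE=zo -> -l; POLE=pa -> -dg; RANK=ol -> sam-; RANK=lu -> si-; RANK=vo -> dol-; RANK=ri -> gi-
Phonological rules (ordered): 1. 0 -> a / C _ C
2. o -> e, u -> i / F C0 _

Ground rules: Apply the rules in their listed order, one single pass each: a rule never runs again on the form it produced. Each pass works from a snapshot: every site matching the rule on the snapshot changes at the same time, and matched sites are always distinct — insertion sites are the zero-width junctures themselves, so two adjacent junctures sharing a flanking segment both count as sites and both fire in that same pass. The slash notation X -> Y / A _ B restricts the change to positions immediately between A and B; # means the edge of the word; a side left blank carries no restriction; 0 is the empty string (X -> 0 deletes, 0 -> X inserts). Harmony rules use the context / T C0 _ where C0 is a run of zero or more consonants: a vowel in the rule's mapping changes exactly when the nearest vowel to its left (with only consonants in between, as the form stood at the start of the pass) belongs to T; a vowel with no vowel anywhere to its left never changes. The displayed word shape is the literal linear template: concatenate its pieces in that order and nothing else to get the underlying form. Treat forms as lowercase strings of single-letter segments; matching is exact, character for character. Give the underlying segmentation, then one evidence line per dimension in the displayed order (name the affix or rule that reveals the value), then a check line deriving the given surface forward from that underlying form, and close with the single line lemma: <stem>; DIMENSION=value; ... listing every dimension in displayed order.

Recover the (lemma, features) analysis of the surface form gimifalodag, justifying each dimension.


underlying: gi-muflo-dg
POLE=pa - signalled by the affix -dg
RANK=ri - signalled by the affix gi-
check: gimuflodg -> gimufalodag -> gimifalodag
lemma: muflo; POLE=pa; RANK=ri


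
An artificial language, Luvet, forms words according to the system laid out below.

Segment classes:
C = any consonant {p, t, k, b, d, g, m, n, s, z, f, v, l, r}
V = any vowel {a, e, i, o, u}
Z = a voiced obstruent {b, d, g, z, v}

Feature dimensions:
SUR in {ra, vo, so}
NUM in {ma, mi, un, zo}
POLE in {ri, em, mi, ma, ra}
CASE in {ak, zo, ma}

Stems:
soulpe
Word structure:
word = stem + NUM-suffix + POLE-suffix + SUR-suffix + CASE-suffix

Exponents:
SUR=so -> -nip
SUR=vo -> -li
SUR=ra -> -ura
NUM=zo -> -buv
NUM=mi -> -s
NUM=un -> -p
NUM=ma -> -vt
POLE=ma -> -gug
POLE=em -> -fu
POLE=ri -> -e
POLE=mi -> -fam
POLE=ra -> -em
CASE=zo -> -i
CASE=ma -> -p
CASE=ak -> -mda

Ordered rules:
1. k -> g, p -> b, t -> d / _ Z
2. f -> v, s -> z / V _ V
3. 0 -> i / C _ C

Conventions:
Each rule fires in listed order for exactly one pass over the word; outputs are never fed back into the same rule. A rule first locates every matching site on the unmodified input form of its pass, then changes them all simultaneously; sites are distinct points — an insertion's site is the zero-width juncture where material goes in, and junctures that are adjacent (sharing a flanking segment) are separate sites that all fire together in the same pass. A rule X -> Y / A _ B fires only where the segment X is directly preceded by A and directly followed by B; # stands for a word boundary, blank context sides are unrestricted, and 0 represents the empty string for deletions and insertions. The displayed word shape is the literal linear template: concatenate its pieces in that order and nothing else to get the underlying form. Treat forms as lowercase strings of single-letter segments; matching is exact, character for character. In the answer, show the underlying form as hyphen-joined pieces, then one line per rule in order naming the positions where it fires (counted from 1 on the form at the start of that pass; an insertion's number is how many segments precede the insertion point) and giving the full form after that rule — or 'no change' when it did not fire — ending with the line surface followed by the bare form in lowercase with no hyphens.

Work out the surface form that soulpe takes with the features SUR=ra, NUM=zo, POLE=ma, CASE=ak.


underlying: soulpe-buv-gug-ura-mda
1. k -> g, p -> b, t -> d / _ Z: no change
2. f -> v, s -> z / V _ V: no change
3. 0 -> i / C _ C: inserts after position(s) 4, 9, 16: soulipebuviguguramida
surface: soulipebuviguguramida
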